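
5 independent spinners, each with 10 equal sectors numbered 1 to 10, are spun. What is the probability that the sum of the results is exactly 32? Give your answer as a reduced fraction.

There are 10^5 = 100000 equally likely outcomes.
The number of ordered 5-tuples from {1,…,10} summing to 32 is 4840.
P(sum = 32) = 4840/100000 = 121/2500.

121/2500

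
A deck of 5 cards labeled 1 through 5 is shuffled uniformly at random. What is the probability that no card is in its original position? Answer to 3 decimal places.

This is the derangement probability: permutations of 5 with no fixed point.
D(5) = 5! · (1 − 1/1! + 1/2! − ··· + (−1)^5/5!) = 44.
P = 44/120 = 11/30 ≈ 0.367.

0.367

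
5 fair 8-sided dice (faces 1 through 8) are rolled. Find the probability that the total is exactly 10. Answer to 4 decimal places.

0.0038

There are 8^5 = 32768 equally likely outcomes.
The number of ordered 5-tuples from {1,…,8} summing to 10 is 126.
P(sum = 10) = 126/32768 = 63/16384 ≈ 0.0038.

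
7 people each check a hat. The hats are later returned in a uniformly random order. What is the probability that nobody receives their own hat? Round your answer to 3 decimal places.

This is the derangement probability: permutations of 7 with no fixed point.
D(7) = 7! · (1 − 1/1! + 1/2! − ··· + (−1)^7/7!) = 1854.
P = 1854/5040 = 103/280 ≈ 0.368.

0.368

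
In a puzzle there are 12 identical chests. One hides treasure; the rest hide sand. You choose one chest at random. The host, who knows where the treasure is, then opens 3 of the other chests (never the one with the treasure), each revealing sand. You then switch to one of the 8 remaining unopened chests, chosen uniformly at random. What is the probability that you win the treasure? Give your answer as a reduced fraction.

Your original chest holds the treasure with probability 1/12, so the other 11 collectively hold it with probability 11/12.
The host can always find 3 empty chests to open, so the reveals don't change that 11/12; it is now spread over the 8 remaining unopened chests.
P(win by switching) = (11/12) · (1/8) = 11/96.

11/96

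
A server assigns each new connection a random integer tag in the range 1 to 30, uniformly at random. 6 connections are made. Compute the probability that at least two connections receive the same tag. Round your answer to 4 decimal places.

It's easier to compute the probability that all 6 are distinct.
P(all distinct) = 30/30 · 29/30 · ··· · 25/30 ≈ 0.5864.
So the probability of at least one match is 1 − 0.5864 = 0.4136.

0.4136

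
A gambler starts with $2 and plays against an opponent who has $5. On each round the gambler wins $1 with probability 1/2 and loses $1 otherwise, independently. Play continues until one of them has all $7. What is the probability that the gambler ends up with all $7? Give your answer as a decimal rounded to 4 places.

With a fair step, P(i) = ½P(i−1) + ½P(i+1) with P(0)=0, P(7)=1 has the linear solution P(i) = i/7.
P(2) = 2/7 ≈ 0.2857.

0.2857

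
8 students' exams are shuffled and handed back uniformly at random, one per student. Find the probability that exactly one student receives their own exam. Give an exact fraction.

103/280

Choose which one is fixed: C(8,1) = 8 ways.
The remaining 7 must have no fixed point: D(7) = 1854.
P = 8·1854/40320 = 103/280.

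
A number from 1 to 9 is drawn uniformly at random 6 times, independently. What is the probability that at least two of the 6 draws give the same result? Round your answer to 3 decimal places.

0.886

P(all 6 different) = 9/9 · 8/9 · ··· · 4/9 ≈ 0.114.
P(at least two equal) = 1 − 0.114 = 0.886.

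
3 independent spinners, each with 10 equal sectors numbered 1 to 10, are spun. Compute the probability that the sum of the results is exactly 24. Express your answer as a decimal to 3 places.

There are 10^3 = 1000 equally likely outcomes.
The number of ordered 3-tuples from {1,…,10} summing to 24 is 28.
P(sum = 24) = 28/1000 = 7/250 ≈ 0.028.

0.028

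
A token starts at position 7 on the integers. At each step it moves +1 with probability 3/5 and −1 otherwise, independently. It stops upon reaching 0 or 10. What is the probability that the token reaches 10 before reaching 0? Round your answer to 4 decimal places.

0.9581

Let r = q/p = (2/5)/(3/5) = 2/3. The recurrence P(i) = p·P(i+1) + q·P(i−1) with P(0)=0, P(10)=1 gives P(i) = (1 − r^i)/(1 − r^10).
P(7) = (1 − (2/3)^7) / (1 − (2/3)^10) = 55593/58025 ≈ 0.9581.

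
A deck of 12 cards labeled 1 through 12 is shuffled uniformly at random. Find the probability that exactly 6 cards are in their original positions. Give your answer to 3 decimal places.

0.001

Choose which 6 of the 12 are fixed: C(12,6) = 924 ways.
The remaining 6 must have no fixed point: D(6) = 265.
P = 924·265/479001600 = 53/103680 ≈ 0.001.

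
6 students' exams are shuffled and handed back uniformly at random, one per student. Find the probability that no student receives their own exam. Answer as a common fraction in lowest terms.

This is the derangement probability: permutations of 6 with no fixed point.
D(6) = 6! · (1 − 1/1! + 1/2! − ··· + (−1)^6/6!) = 265.
P = 265/720 = 53/144.

53/144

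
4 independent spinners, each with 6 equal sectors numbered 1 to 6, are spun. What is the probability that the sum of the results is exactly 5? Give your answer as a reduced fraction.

1/324

There are 6^4 = 1296 equally likely outcomes.
The number of ordered 4-tuples from {1,…,6} summing to 5 is 4.
P(sum = 5) = 4/1296 = 1/324.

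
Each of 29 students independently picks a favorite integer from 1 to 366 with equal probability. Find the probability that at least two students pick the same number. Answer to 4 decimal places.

It's easier to compute the probability that all 29 are distinct.
P(all distinct) = 366/366 · 365/366 · ··· · 338/366 ≈ 0.3201.
So the probability of at least one match is 1 − 0.3201 = 0.6799.

0.6799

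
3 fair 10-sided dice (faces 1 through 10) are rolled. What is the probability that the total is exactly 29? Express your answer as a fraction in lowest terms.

3/1000

There are 10^3 = 1000 equally likely outcomes.
The number of ordered 3-tuples from {1,…,10} summing to 29 is 3.
P(sum = 29) = 3/1000.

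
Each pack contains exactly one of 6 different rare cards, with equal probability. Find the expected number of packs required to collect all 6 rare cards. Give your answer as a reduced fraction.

147/10

After i distinct types are collected, each trial gives a new one with probability (6−i)/6, so the expected wait for the next new type is 6/(6−i).
E = 6/6 + 6/5 + 6/4 + 6/3 + 6/2 + 6/1 = 147/10.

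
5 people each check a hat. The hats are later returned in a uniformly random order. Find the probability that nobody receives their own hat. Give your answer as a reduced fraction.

11/30

This is the derangement probability: permutations of 5 with no fixed point.
D(5) = 5! · (1 − 1/1! + 1/2! − ··· + (−1)^5/5!) = 44.
P = 44/120 = 11/30.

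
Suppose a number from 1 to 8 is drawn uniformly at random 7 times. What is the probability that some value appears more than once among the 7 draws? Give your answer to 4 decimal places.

0.9808

P(all 7 different) = 8/8 · 7/8 · ··· · 2/8 ≈ 0.0192.
P(at least two equal) = 1 − 0.0192 = 0.9808.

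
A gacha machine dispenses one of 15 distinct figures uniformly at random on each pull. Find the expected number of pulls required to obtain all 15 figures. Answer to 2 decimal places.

After i distinct types are collected, each trial gives a new one with probability (15−i)/15, so the expected wait for the next new type is 15/(15−i).
E = 15/15 + 15/14 + 15/13 + 15/12 + 15/11 + 15/10 + 15/9 + 15/8 + 15/7 + 15/6 + 15/5 + 15/4 + 15/3 + 15/2 + 15/1 = 1195757/24024 ≈ 49.77.

49.77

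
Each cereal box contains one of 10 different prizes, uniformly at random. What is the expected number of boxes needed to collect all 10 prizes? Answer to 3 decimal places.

29.290

After i distinct types are collected, each trial gives a new one with probability (10−i)/10, so the expected wait for the next new type is 10/(10−i).
E = 10/10 + 10/9 + 10/8 + 10/7 + 10/6 + 10/5 + 10/4 + 10/3 + 10/2 + 10/1 = 7381/252 ≈ 29.290.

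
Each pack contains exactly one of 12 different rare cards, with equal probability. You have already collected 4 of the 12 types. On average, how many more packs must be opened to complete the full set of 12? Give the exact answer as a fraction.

Starting from 4 distinct types, each trial gives a new one with probability (12−i)/12 when i types are held, so the wait for the next new type is 12/(12−i).
E = 12/8 + 12/7 + 12/6 + 12/5 + 12/4 + 12/3 + 12/2 + 12/1 = 2283/70.

2283/70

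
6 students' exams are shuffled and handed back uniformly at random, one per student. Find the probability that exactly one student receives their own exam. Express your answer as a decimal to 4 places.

0.3667

Choose which one is fixed: C(6,1) = 6 ways.
The remaining 5 must have no fixed point: D(5) = 44.
P = 6·44/720 = 11/30 ≈ 0.3667.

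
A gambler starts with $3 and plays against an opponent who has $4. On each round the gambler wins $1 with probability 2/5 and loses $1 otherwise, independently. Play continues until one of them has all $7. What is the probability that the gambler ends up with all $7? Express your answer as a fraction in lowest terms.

304/2059

Let r = q/p = (3/5)/(2/5) = 3/2. The recurrence P(i) = p·P(i+1) + q·P(i−1) with P(0)=0, P(7)=1 gives P(i) = (1 − r^i)/(1 − r^7).
P(3) = (1 − (3/2)^3) / (1 − (3/2)^7) = 304/2059.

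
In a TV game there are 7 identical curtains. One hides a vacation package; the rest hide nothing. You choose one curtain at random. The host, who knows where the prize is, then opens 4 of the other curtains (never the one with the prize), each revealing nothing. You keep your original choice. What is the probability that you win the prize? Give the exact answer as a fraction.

1/7

The host can always open 4 empty curtains regardless of your choice, so the reveals give no information about your original curtain.
P(win by staying) = 1/7.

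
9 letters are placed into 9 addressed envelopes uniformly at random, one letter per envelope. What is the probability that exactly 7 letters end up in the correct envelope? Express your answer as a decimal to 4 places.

0.0001

Choose which 7 of the 9 are fixed: C(9,7) = 36 ways.
The remaining 2 must have no fixed point: D(2) = 1.
P = 36·1/362880 = 1/10080 ≈ 0.0001.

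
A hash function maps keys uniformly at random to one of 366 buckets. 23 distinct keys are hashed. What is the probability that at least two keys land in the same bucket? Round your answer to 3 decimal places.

0.506

It's easier to compute the probability that all 23 are distinct.
P(all distinct) = 366/366 · 365/366 · ··· · 344/366 ≈ 0.494.
So the probability of at least one match is 1 − 0.494 = 0.506.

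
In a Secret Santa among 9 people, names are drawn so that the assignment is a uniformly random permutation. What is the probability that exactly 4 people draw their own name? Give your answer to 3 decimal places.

0.015

Choose which 4 of the 9 are fixed: C(9,4) = 126 ways.
The remaining 5 must have no fixed point: D(5) = 44.
P = 126·44/362880 = 11/720 ≈ 0.015.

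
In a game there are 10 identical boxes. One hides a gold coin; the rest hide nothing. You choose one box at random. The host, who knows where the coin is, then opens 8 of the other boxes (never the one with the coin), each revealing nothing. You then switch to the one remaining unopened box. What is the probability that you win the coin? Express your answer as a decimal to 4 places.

Your original box holds the coin with probability 1/10, so the other 9 collectively hold it with probability 9/10.
The host can always find 8 empty boxes to open, so the reveals don't change that 9/10; it is now spread over the 1 remaining unopened box.
P(win by switching) = (9/10) · (1/1) = 9/10 ≈ 0.9000.

0.9000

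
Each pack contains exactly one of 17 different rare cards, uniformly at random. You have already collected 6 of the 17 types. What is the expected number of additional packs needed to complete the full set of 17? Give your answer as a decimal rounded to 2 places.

Starting from 6 distinct types, each trial gives a new one with probability (17−i)/17 when i types are held, so the wait for the next new type is 17/(17−i).
E = 17/11 + 17/10 + 17/9 + 17/8 + 17/7 + 17/6 + 17/5 + 17/4 + 17/3 + 17/2 + 17/1 = 1423087/27720 ≈ 51.34.

51.34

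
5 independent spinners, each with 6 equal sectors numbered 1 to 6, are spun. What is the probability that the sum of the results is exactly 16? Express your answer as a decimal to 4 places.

There are 6^5 = 7776 equally likely outcomes.
The number of ordered 5-tuples from {1,…,6} summing to 16 is 735.
P(sum = 16) = 735/7776 = 245/2592 ≈ 0.0945.

0.0945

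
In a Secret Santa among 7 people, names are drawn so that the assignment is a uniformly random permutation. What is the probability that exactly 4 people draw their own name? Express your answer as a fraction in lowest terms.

1/72

Choose which 4 of the 7 are fixed: C(7,4) = 35 ways.
The remaining 3 must have no fixed point: D(3) = 2.
P = 35·2/5040 = 1/72.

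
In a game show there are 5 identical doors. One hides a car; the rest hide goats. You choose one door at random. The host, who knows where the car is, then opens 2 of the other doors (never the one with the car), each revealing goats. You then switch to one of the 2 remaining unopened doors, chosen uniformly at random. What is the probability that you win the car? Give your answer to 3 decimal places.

Your original door holds the car with probability 1/5, so the other 4 collectively hold it with probability 4/5.
The host can always find 2 empty doors to open, so the reveals don't change that 4/5; it is now spread over the 2 remaining unopened doors.
P(win by switching) = (4/5) · (1/2) = 2/5 ≈ 0.400.

0.400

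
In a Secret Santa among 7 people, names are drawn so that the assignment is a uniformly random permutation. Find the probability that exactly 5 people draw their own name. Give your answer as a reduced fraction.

1/240

Choose which 5 of the 7 are fixed: C(7,5) = 21 ways.
The remaining 2 must have no fixed point: D(2) = 1.
P = 21·1/5040 = 1/240.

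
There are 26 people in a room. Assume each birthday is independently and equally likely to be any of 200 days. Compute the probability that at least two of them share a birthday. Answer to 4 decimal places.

It's easier to compute the probability that all 26 are distinct.
P(all distinct) = 200/200 · 199/200 · ··· · 175/200 ≈ 0.1829.
So the probability of at least one match is 1 − 0.1829 = 0.8171.

0.8171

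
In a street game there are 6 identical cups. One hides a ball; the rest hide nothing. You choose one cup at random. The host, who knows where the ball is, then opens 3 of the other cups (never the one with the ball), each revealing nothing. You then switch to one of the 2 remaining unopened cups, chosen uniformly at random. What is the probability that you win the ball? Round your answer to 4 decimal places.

Your original cup holds the ball with probability 1/6, so the other 5 collectively hold it with probability 5/6.
The host can always find 3 empty cups to open, so the reveals don't change that 5/6; it is now spread over the 2 remaining unopened cups.
P(win by switching) = (5/6) · (1/2) = 5/12 ≈ 0.4167.

0.4167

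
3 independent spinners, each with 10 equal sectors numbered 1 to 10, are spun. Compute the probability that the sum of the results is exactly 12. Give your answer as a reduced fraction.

There are 10^3 = 1000 equally likely outcomes.
The number of ordered 3-tuples from {1,…,10} summing to 12 is 55.
P(sum = 12) = 55/1000 = 11/200.

11/200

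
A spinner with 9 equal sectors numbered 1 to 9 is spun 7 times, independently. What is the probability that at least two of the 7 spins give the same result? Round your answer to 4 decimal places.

P(all 7 different) = 9/9 · 8/9 · ··· · 3/9 ≈ 0.0379.
P(at least two equal) = 1 − 0.0379 = 0.9621.

0.9621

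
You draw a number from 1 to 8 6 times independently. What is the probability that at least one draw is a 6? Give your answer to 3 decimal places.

P(no draw is a 6) = (7/8)^6 ≈ 0.449.
P(at least one) = 1 − 0.449 = 0.551.

0.551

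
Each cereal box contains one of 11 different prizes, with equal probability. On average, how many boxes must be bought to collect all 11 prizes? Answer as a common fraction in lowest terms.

After i distinct types are collected, each trial gives a new one with probability (11−i)/11, so the expected wait for the next new type is 11/(11−i).
E = 11/11 + 11/10 + 11/9 + 11/8 + 11/7 + 11/6 + 11/5 + 11/4 + 11/3 + 11/2 + 11/1 = 83711/2520.

83711/2520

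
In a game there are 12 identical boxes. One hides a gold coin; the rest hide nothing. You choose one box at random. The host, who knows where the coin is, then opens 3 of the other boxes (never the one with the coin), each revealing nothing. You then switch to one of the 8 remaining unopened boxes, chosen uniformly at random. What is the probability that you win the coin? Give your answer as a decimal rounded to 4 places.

Your original box holds the coin with probability 1/12, so the other 11 collectively hold it with probability 11/12.
The host can always find 3 empty boxes to open, so the reveals don't change that 11/12; it is now spread over the 8 remaining unopened boxes.
P(win by switching) = (11/12) · (1/8) = 11/96 ≈ 0.1146.

0.1146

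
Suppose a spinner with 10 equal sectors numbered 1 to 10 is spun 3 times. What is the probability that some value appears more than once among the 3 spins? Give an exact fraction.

7/25

P(all 3 different) = 10/10 · 9/10 · ··· · 8/10 = 18/25.
P(at least two equal) = 1 − 18/25 = 7/25.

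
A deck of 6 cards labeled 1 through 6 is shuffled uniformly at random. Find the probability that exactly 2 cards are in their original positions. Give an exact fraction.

3/16

Choose which 2 of the 6 are fixed: C(6,2) = 15 ways.
The remaining 4 must have no fixed point: D(4) = 9.
P = 15·9/720 = 3/16.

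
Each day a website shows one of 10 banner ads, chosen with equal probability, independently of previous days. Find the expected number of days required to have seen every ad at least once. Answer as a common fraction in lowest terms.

After i distinct types are collected, each trial gives a new one with probability (10−i)/10, so the expected wait for the next new type is 10/(10−i).
E = 10/10 + 10/9 + 10/8 + 10/7 + 10/6 + 10/5 + 10/4 + 10/3 + 10/2 + 10/1 = 7381/252.

7381/252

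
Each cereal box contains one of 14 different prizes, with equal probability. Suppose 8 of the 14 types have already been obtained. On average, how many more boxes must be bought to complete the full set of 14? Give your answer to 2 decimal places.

34.30

Starting from 8 distinct types, each trial gives a new one with probability (14−i)/14 when i types are held, so the wait for the next new type is 14/(14−i).
E = 14/6 + 14/5 + 14/4 + 14/3 + 14/2 + 14/1 = 343/10 ≈ 34.30.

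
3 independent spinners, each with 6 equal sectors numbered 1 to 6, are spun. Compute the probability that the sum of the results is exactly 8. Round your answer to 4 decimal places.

0.0972

There are 6^3 = 216 equally likely outcomes.
The number of ordered 3-tuples from {1,…,6} summing to 8 is 21.
P(sum = 8) = 21/216 = 7/72 ≈ 0.0972.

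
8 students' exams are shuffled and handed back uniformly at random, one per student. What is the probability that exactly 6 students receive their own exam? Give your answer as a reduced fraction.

Choose which 6 of the 8 are fixed: C(8,6) = 28 ways.
The remaining 2 must have no fixed point: D(2) = 1.
P = 28·1/40320 = 1/1440.

1/1440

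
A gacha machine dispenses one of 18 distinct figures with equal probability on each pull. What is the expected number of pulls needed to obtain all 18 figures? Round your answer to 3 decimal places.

After i distinct types are collected, each trial gives a new one with probability (18−i)/18, so the expected wait for the next new type is 18/(18−i).
E = 18/18 + 18/17 + 18/16 + 18/15 + 18/14 + 18/13 + 18/12 + 18/11 + 18/10 + 18/9 + 18/8 + 18/7 + 18/6 + 18/5 + 18/4 + 18/3 + 18/2 + 18/1 = 42822903/680680 ≈ 62.912.

62.912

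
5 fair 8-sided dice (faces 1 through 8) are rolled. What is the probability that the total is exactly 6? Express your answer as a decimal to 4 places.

There are 8^5 = 32768 equally likely outcomes.
The number of ordered 5-tuples from {1,…,8} summing to 6 is 5.
P(sum = 6) = 5/32768 ≈ 0.0002.

0.0002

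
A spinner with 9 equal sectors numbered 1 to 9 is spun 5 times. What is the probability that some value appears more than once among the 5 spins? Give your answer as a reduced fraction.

1627/2187

P(all 5 different) = 9/9 · 8/9 · ··· · 5/9 = 560/2187.
P(at least two equal) = 1 − 560/2187 = 1627/2187.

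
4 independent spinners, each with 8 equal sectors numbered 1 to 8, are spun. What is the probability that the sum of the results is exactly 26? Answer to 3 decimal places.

There are 8^4 = 4096 equally likely outcomes.
The number of ordered 4-tuples from {1,…,8} summing to 26 is 84.
P(sum = 26) = 84/4096 = 21/1024 ≈ 0.021.

0.021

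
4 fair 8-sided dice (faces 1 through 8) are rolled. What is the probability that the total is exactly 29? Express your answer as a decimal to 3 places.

0.005

There are 8^4 = 4096 equally likely outcomes.
The number of ordered 4-tuples from {1,…,8} summing to 29 is 20.
P(sum = 29) = 20/4096 = 5/1024 ≈ 0.005.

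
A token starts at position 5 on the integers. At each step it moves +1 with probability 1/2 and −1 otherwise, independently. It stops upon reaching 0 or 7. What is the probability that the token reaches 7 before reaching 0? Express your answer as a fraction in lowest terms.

With a fair step, P(i) = ½P(i−1) + ½P(i+1) with P(0)=0, P(7)=1 has the linear solution P(i) = i/7.
P(5) = 5/7.

5/7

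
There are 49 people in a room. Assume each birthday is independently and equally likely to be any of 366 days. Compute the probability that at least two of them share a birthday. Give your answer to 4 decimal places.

0.9654

It's easier to compute the probability that all 49 are distinct.
P(all distinct) = 366/366 · 365/366 · ··· · 318/366 ≈ 0.0346.
So the probability of at least one match is 1 − 0.0346 = 0.9654.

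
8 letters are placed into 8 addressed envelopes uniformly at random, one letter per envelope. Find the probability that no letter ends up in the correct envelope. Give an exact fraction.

2119/5760

This is the derangement probability: permutations of 8 with no fixed point.
D(8) = 8! · (1 − 1/1! + 1/2! − ··· + (−1)^8/8!) = 14833.
P = 14833/40320 = 2119/5760.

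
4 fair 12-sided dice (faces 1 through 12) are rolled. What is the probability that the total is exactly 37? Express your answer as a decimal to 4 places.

There are 12^4 = 20736 equally likely outcomes.
The number of ordered 4-tuples from {1,…,12} summing to 37 is 364.
P(sum = 37) = 364/20736 = 91/5184 ≈ 0.0176.

0.0176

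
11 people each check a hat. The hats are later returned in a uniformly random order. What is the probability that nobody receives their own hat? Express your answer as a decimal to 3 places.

This is the derangement probability: permutations of 11 with no fixed point.
D(11) = 11! · (1 − 1/1! + 1/2! − ··· + (−1)^11/11!) = 14684570.
P = 14684570/39916800 = 1468457/3991680 ≈ 0.368.

0.368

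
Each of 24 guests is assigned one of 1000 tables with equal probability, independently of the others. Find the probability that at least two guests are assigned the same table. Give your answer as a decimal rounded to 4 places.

It's easier to compute the probability that all 24 are distinct.
P(all distinct) = 1000/1000 · 999/1000 · ··· · 977/1000 ≈ 0.7572.
So the probability of at least one match is 1 − 0.7572 = 0.2428.

0.2428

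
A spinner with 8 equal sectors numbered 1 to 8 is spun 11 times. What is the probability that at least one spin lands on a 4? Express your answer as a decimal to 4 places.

P(no spin lands on a 4) = (7/8)^11 ≈ 0.2302.
P(at least one) = 1 − 0.2302 = 0.7698.

0.7698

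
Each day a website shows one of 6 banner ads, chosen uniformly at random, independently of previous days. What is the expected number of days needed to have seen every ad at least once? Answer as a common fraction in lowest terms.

147/10

After i distinct types are collected, each trial gives a new one with probability (6−i)/6, so the expected wait for the next new type is 6/(6−i).
E = 6/6 + 6/5 + 6/4 + 6/3 + 6/2 + 6/1 = 147/10.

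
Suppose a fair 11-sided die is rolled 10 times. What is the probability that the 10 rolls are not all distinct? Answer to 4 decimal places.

0.9985

P(all 10 different) = 11/11 · 10/11 · ··· · 2/11 ≈ 0.0015.
P(at least two equal) = 1 − 0.0015 = 0.9985.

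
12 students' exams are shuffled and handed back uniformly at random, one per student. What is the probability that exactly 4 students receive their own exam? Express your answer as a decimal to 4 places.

Choose which 4 of the 12 are fixed: C(12,4) = 495 ways.
The remaining 8 must have no fixed point: D(8) = 14833.
P = 495·14833/479001600 = 2119/138240 ≈ 0.0153.

0.0153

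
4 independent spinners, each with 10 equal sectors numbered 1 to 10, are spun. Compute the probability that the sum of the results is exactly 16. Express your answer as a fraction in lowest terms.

There are 10^4 = 10000 equally likely outcomes.
The number of ordered 4-tuples from {1,…,10} summing to 16 is 415.
P(sum = 16) = 415/10000 = 83/2000.

83/2000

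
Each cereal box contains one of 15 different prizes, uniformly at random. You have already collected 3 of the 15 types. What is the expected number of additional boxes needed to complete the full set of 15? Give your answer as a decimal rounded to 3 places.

Starting from 3 distinct types, each trial gives a new one with probability (15−i)/15 when i types are held, so the wait for the next new type is 15/(15−i).
E = 15/12 + 15/11 + 15/10 + 15/9 + 15/8 + 15/7 + 15/6 + 15/5 + 15/4 + 15/3 + 15/2 + 15/1 = 86021/1848 ≈ 46.548.

46.548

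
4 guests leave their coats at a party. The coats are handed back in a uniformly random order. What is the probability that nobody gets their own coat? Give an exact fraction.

3/8

This is the derangement probability: permutations of 4 with no fixed point.
D(4) = 4! · (1 − 1/1! + 1/2! − ··· + (−1)^4/4!) = 9.
P = 9/24 = 3/8.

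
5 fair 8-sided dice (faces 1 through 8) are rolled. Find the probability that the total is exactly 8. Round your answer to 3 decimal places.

There are 8^5 = 32768 equally likely outcomes.
The number of ordered 5-tuples from {1,…,8} summing to 8 is 35.
P(sum = 8) = 35/32768 ≈ 0.001.

0.001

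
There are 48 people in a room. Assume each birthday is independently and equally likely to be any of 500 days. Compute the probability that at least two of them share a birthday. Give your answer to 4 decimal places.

0.9028

It's easier to compute the probability that all 48 are distinct.
P(all distinct) = 500/500 · 499/500 · ··· · 453/500 ≈ 0.0972.
So the probability of at least one match is 1 − 0.0972 = 0.9028.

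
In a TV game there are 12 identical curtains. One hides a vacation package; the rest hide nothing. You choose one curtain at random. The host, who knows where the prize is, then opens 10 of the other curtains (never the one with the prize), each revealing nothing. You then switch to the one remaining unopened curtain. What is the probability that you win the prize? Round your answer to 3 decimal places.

0.917

Your original curtain holds the prize with probability 1/12, so the other 11 collectively hold it with probability 11/12.
The host can always find 10 empty curtains to open, so the reveals don't change that 11/12; it is now spread over the 1 remaining unopened curtain.
P(win by switching) = (11/12) · (1/1) = 11/12 ≈ 0.917.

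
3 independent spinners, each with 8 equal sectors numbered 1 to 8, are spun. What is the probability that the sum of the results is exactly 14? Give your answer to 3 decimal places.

0.094

There are 8^3 = 512 equally likely outcomes.
The number of ordered 3-tuples from {1,…,8} summing to 14 is 48.
P(sum = 14) = 48/512 = 3/32 ≈ 0.094.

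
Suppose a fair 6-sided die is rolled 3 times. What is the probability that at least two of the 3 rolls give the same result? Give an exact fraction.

4/9

P(all 3 different) = 6/6 · 5/6 · ··· · 4/6 = 5/9.
P(at least two equal) = 1 − 5/9 = 4/9.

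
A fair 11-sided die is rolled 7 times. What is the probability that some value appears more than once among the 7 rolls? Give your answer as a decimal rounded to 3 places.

P(all 7 different) = 11/11 · 10/11 · ··· · 5/11 ≈ 0.085.
P(at least two equal) = 1 − 0.085 = 0.915.

0.915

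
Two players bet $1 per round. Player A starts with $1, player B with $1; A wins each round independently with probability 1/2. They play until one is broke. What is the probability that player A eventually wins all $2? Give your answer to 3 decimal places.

With a fair step, P(i) = ½P(i−1) + ½P(i+1) with P(0)=0, P(2)=1 has the linear solution P(i) = i/2.
P(1) = 1/2 ≈ 0.500.

0.500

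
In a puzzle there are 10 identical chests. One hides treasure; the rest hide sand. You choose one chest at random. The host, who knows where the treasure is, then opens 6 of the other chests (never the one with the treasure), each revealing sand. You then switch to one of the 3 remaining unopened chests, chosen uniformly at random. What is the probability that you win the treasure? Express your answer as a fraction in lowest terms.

Your original chest holds the treasure with probability 1/10, so the other 9 collectively hold it with probability 9/10.
The host can always find 6 empty chests to open, so the reveals don't change that 9/10; it is now spread over the 3 remaining unopened chests.
P(win by switching) = (9/10) · (1/3) = 3/10.

3/10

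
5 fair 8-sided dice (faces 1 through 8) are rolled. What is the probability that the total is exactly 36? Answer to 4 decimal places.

There are 8^5 = 32768 equally likely outcomes.
The number of ordered 5-tuples from {1,…,8} summing to 36 is 70.
P(sum = 36) = 70/32768 = 35/16384 ≈ 0.0021.

0.0021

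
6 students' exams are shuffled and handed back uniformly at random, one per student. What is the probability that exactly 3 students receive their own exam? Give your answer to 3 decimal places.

0.056

Choose which 3 of the 6 are fixed: C(6,3) = 20 ways.
The remaining 3 must have no fixed point: D(3) = 2.
P = 20·2/720 = 1/18 ≈ 0.056.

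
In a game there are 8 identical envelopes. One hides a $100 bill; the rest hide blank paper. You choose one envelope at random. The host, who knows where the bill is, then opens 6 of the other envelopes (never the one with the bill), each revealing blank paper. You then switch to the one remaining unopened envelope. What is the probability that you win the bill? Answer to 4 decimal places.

0.8750

Your original envelope holds the bill with probability 1/8, so the other 7 collectively hold it with probability 7/8.
The host can always find 6 empty envelopes to open, so the reveals don't change that 7/8; it is now spread over the 1 remaining unopened envelope.
P(win by switching) = (7/8) · (1/1) = 7/8 ≈ 0.8750.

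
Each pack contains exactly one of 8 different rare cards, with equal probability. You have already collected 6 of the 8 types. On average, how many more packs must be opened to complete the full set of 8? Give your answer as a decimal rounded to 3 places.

12.000

Starting from 6 distinct types, each trial gives a new one with probability (8−i)/8 when i types are held, so the wait for the next new type is 8/(8−i).
E = 8/2 + 8/1 = 12 ≈ 12.000.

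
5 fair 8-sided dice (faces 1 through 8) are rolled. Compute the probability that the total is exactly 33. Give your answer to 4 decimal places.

0.0101

There are 8^5 = 32768 equally likely outcomes.
The number of ordered 5-tuples from {1,…,8} summing to 33 is 330.
P(sum = 33) = 330/32768 = 165/16384 ≈ 0.0101.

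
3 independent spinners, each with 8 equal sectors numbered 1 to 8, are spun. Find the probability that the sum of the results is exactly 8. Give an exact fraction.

21/512

There are 8^3 = 512 equally likely outcomes.
The number of ordered 3-tuples from {1,…,8} summing to 8 is 21.
P(sum = 8) = 21/512.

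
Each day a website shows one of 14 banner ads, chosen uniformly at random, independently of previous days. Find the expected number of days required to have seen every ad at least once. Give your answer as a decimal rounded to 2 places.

After i distinct types are collected, each trial gives a new one with probability (14−i)/14, so the expected wait for the next new type is 14/(14−i).
E = 14/14 + 14/13 + 14/12 + 14/11 + 14/10 + 14/9 + 14/8 + 14/7 + 14/6 + 14/5 + 14/4 + 14/3 + 14/2 + 14/1 = 1171733/25740 ≈ 45.52.

45.52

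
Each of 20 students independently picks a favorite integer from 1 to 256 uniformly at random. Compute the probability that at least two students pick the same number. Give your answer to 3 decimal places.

0.533

It's easier to compute the probability that all 20 are distinct.
P(all distinct) = 256/256 · 255/256 · ··· · 237/256 ≈ 0.467.
So the probability of at least one match is 1 − 0.467 = 0.533.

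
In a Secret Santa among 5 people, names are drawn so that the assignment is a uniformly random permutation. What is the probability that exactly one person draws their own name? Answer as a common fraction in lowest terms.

Choose which one is fixed: C(5,1) = 5 ways.
The remaining 4 must have no fixed point: D(4) = 9.
P = 5·9/120 = 3/8.

3/8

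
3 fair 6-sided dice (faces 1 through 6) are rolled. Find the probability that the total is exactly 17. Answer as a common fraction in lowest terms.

1/72

There are 6^3 = 216 equally likely outcomes.
The number of ordered 3-tuples from {1,…,6} summing to 17 is 3.
P(sum = 17) = 3/216 = 1/72.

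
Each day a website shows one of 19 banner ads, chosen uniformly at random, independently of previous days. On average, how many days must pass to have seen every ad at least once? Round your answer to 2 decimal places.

After i distinct types are collected, each trial gives a new one with probability (19−i)/19, so the expected wait for the next new type is 19/(19−i).
E = 19/19 + 19/18 + 19/17 + 19/16 + 19/15 + 19/14 + 19/13 + 19/12 + 19/11 + 19/10 + 19/9 + 19/8 + 19/7 + 19/6 + 19/5 + 19/4 + 19/3 + 19/2 + 19/1 = 275295799/4084080 ≈ 67.41.

67.41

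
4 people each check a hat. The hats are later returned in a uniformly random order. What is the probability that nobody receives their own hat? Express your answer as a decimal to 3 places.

0.375

This is the derangement probability: permutations of 4 with no fixed point.
D(4) = 4! · (1 − 1/1! + 1/2! − ··· + (−1)^4/4!) = 9.
P = 9/24 = 3/8 ≈ 0.375.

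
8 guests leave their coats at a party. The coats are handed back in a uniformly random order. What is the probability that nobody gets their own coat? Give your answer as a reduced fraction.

2119/5760

This is the derangement probability: permutations of 8 with no fixed point.
D(8) = 8! · (1 − 1/1! + 1/2! − ··· + (−1)^8/8!) = 14833.
P = 14833/40320 = 2119/5760.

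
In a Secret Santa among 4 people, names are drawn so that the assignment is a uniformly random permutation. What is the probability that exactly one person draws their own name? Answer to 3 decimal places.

0.333

Choose which one is fixed: C(4,1) = 4 ways.
The remaining 3 must have no fixed point: D(3) = 2.
P = 4·2/24 = 1/3 ≈ 0.333.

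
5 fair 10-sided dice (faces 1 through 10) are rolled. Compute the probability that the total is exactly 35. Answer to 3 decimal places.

There are 10^5 = 100000 equally likely outcomes.
The number of ordered 5-tuples from {1,…,10} summing to 35 is 3246.
P(sum = 35) = 3246/100000 = 1623/50000 ≈ 0.032.

0.032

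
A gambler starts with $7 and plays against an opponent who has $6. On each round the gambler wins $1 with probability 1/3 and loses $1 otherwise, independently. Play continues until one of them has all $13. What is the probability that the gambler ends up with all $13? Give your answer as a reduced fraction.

Let r = q/p = (2/3)/(1/3) = 2. The recurrence P(i) = p·P(i+1) + q·P(i−1) with P(0)=0, P(13)=1 gives P(i) = (1 − r^i)/(1 − r^13).
P(7) = (1 − (2)^7) / (1 − (2)^13) = 127/8191.

127/8191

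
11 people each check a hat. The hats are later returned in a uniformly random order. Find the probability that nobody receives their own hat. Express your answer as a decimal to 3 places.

0.368

This is the derangement probability: permutations of 11 with no fixed point.
D(11) = 11! · (1 − 1/1! + 1/2! − ··· + (−1)^11/11!) = 14684570.
P = 14684570/39916800 = 1468457/3991680 ≈ 0.368.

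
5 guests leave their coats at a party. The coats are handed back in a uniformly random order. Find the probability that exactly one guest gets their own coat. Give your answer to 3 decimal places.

Choose which one is fixed: C(5,1) = 5 ways.
The remaining 4 must have no fixed point: D(4) = 9.
P = 5·9/120 = 3/8 ≈ 0.375.

0.375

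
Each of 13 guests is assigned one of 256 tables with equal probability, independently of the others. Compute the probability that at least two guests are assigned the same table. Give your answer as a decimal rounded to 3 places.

It's easier to compute the probability that all 13 are distinct.
P(all distinct) = 256/256 · 255/256 · ··· · 244/256 ≈ 0.734.
So the probability of at least one match is 1 − 0.734 = 0.266.

0.266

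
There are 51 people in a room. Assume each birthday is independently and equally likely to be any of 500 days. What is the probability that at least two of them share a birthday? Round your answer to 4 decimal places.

It's easier to compute the probability that all 51 are distinct.
P(all distinct) = 500/500 · 499/500 · ··· · 450/500 ≈ 0.0713.
So the probability of at least one match is 1 − 0.0713 = 0.9287.

0.9287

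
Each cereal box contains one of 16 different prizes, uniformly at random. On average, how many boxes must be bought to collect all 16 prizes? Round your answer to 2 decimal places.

54.09

After i distinct types are collected, each trial gives a new one with probability (16−i)/16, so the expected wait for the next new type is 16/(16−i).
E = 16/16 + 16/15 + 16/14 + 16/13 + 16/12 + 16/11 + 16/10 + 16/9 + 16/8 + 16/7 + 16/6 + 16/5 + 16/4 + 16/3 + 16/2 + 16/1 = 2436559/45045 ≈ 54.09.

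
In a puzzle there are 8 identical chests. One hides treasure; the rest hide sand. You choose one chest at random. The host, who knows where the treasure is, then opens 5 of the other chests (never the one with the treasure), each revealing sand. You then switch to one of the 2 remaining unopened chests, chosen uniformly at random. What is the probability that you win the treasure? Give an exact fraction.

Your original chest holds the treasure with probability 1/8, so the other 7 collectively hold it with probability 7/8.
The host can always find 5 empty chests to open, so the reveals don't change that 7/8; it is now spread over the 2 remaining unopened chests.
P(win by switching) = (7/8) · (1/2) = 7/16.

7/16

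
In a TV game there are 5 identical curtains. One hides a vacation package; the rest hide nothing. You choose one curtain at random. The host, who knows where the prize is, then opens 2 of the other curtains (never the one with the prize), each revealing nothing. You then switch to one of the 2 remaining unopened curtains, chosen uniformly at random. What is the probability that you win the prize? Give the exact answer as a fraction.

Your original curtain holds the prize with probability 1/5, so the other 4 collectively hold it with probability 4/5.
The host can always find 2 empty curtains to open, so the reveals don't change that 4/5; it is now spread over the 2 remaining unopened curtains.
P(win by switching) = (4/5) · (1/2) = 2/5.

2/5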